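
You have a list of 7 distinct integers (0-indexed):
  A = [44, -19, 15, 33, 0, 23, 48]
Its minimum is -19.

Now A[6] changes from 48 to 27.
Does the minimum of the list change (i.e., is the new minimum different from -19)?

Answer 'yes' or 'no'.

Old min = -19
Change: A[6] 48 -> 27
Changed element was NOT the min; min changes only if 27 < -19.
New min = -19; changed? no

Answer: no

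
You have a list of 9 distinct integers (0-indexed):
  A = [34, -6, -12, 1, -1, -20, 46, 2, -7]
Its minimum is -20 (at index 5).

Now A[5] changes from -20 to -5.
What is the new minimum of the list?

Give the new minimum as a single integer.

Answer: -12

Derivation:
Old min = -20 (at index 5)
Change: A[5] -20 -> -5
Changed element WAS the min. Need to check: is -5 still <= all others?
  Min of remaining elements: -12
  New min = min(-5, -12) = -12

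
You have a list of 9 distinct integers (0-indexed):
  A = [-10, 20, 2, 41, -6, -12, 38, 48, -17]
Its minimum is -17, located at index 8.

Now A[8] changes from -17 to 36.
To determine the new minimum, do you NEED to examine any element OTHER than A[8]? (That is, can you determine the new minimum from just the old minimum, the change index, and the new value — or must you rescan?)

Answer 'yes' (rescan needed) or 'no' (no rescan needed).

Answer: yes

Derivation:
Old min = -17 at index 8
Change at index 8: -17 -> 36
Index 8 WAS the min and new value 36 > old min -17. Must rescan other elements to find the new min.
Needs rescan: yes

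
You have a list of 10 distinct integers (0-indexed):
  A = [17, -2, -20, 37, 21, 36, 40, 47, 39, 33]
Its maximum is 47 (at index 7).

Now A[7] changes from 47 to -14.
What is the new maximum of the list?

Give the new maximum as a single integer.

Old max = 47 (at index 7)
Change: A[7] 47 -> -14
Changed element WAS the max -> may need rescan.
  Max of remaining elements: 40
  New max = max(-14, 40) = 40

Answer: 40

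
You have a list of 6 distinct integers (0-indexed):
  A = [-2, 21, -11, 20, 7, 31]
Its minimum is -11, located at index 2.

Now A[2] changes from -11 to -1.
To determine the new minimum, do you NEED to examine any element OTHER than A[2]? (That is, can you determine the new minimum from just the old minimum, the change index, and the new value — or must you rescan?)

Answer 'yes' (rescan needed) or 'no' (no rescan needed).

Old min = -11 at index 2
Change at index 2: -11 -> -1
Index 2 WAS the min and new value -1 > old min -11. Must rescan other elements to find the new min.
Needs rescan: yes

Answer: yes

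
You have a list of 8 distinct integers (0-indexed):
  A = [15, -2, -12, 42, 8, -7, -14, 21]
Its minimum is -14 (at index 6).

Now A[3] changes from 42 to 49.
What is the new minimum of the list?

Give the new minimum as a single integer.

Answer: -14

Derivation:
Old min = -14 (at index 6)
Change: A[3] 42 -> 49
Changed element was NOT the old min.
  New min = min(old_min, new_val) = min(-14, 49) = -14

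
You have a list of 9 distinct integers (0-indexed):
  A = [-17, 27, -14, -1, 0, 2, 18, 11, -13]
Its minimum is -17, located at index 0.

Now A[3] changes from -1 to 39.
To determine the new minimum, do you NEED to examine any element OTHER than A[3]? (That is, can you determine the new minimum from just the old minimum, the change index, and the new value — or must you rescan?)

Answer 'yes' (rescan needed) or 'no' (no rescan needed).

Old min = -17 at index 0
Change at index 3: -1 -> 39
Index 3 was NOT the min. New min = min(-17, 39). No rescan of other elements needed.
Needs rescan: no

Answer: no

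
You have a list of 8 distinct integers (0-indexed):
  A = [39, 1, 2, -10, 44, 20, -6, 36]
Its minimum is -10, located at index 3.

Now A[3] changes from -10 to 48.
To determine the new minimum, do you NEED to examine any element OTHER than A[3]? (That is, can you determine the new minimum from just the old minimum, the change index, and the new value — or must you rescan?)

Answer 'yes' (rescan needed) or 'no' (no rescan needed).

Old min = -10 at index 3
Change at index 3: -10 -> 48
Index 3 WAS the min and new value 48 > old min -10. Must rescan other elements to find the new min.
Needs rescan: yes

Answer: yes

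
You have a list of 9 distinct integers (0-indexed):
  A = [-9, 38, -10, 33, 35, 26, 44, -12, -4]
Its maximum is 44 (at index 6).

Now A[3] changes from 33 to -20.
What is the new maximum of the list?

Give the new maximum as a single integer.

Answer: 44

Derivation:
Old max = 44 (at index 6)
Change: A[3] 33 -> -20
Changed element was NOT the old max.
  New max = max(old_max, new_val) = max(44, -20) = 44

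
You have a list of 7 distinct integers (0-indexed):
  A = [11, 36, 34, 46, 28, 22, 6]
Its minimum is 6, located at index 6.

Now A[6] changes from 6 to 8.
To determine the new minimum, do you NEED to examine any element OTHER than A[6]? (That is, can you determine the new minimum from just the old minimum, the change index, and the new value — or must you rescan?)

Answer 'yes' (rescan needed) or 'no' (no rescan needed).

Old min = 6 at index 6
Change at index 6: 6 -> 8
Index 6 WAS the min and new value 8 > old min 6. Must rescan other elements to find the new min.
Needs rescan: yes

Answer: yes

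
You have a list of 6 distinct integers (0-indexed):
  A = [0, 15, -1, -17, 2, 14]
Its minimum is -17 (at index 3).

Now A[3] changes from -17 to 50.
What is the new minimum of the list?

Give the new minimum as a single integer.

Answer: -1

Derivation:
Old min = -17 (at index 3)
Change: A[3] -17 -> 50
Changed element WAS the min. Need to check: is 50 still <= all others?
  Min of remaining elements: -1
  New min = min(50, -1) = -1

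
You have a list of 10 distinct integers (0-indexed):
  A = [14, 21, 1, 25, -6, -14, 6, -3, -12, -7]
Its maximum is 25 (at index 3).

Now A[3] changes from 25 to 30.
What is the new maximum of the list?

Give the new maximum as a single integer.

Answer: 30

Derivation:
Old max = 25 (at index 3)
Change: A[3] 25 -> 30
Changed element WAS the max -> may need rescan.
  Max of remaining elements: 21
  New max = max(30, 21) = 30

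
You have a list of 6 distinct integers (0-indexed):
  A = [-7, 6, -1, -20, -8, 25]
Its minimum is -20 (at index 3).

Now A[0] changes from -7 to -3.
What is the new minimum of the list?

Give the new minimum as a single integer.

Answer: -20

Derivation:
Old min = -20 (at index 3)
Change: A[0] -7 -> -3
Changed element was NOT the old min.
  New min = min(old_min, new_val) = min(-20, -3) = -20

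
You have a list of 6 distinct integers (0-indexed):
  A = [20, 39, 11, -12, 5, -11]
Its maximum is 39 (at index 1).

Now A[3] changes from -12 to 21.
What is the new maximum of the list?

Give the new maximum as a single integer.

Old max = 39 (at index 1)
Change: A[3] -12 -> 21
Changed element was NOT the old max.
  New max = max(old_max, new_val) = max(39, 21) = 39

Answer: 39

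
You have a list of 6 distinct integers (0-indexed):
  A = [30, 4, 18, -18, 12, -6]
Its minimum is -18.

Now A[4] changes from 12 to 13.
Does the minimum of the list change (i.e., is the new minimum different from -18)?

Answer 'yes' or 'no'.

Old min = -18
Change: A[4] 12 -> 13
Changed element was NOT the min; min changes only if 13 < -18.
New min = -18; changed? no

Answer: no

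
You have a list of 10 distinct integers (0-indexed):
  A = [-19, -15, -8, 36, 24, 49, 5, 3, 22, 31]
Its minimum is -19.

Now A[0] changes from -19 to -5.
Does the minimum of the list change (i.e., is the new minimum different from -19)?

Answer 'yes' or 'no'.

Answer: yes

Derivation:
Old min = -19
Change: A[0] -19 -> -5
Changed element was the min; new min must be rechecked.
New min = -15; changed? yes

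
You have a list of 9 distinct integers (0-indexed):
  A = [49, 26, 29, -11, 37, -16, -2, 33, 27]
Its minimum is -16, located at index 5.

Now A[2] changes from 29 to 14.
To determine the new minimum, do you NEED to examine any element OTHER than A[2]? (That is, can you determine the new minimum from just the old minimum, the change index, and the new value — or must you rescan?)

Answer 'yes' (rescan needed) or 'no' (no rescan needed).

Old min = -16 at index 5
Change at index 2: 29 -> 14
Index 2 was NOT the min. New min = min(-16, 14). No rescan of other elements needed.
Needs rescan: no

Answer: no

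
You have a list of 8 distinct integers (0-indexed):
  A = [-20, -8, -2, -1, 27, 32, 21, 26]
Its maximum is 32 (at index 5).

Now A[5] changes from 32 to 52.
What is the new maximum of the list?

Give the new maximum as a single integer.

Old max = 32 (at index 5)
Change: A[5] 32 -> 52
Changed element WAS the max -> may need rescan.
  Max of remaining elements: 27
  New max = max(52, 27) = 52

Answer: 52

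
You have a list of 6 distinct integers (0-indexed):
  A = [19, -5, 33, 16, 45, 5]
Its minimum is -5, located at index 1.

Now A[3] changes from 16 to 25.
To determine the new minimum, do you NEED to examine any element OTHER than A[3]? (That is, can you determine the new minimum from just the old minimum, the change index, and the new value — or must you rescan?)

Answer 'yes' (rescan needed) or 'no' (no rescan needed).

Old min = -5 at index 1
Change at index 3: 16 -> 25
Index 3 was NOT the min. New min = min(-5, 25). No rescan of other elements needed.
Needs rescan: no

Answer: no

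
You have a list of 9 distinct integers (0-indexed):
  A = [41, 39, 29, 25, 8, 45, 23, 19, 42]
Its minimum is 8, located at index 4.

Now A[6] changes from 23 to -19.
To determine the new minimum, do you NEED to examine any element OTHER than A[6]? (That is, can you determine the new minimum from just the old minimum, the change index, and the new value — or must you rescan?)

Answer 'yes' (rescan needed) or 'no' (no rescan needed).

Answer: no

Derivation:
Old min = 8 at index 4
Change at index 6: 23 -> -19
Index 6 was NOT the min. New min = min(8, -19). No rescan of other elements needed.
Needs rescan: no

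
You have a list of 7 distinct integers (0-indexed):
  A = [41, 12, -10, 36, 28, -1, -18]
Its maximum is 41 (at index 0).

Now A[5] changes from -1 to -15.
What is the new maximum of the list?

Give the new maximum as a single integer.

Answer: 41

Derivation:
Old max = 41 (at index 0)
Change: A[5] -1 -> -15
Changed element was NOT the old max.
  New max = max(old_max, new_val) = max(41, -15) = 41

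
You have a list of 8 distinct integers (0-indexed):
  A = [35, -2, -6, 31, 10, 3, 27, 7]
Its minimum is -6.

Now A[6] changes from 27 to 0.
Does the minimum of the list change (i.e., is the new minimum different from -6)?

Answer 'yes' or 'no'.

Answer: no

Derivation:
Old min = -6
Change: A[6] 27 -> 0
Changed element was NOT the min; min changes only if 0 < -6.
New min = -6; changed? no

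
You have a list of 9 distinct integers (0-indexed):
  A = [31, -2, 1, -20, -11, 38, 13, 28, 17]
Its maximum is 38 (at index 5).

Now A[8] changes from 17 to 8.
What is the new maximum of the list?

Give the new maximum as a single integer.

Old max = 38 (at index 5)
Change: A[8] 17 -> 8
Changed element was NOT the old max.
  New max = max(old_max, new_val) = max(38, 8) = 38

Answer: 38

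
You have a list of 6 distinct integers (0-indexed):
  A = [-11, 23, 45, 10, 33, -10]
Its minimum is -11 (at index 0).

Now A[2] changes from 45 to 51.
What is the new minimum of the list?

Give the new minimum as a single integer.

Old min = -11 (at index 0)
Change: A[2] 45 -> 51
Changed element was NOT the old min.
  New min = min(old_min, new_val) = min(-11, 51) = -11

Answer: -11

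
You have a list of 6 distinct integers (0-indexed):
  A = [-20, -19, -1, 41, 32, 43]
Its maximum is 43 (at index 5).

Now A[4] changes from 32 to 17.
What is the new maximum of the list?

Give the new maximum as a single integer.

Old max = 43 (at index 5)
Change: A[4] 32 -> 17
Changed element was NOT the old max.
  New max = max(old_max, new_val) = max(43, 17) = 43

Answer: 43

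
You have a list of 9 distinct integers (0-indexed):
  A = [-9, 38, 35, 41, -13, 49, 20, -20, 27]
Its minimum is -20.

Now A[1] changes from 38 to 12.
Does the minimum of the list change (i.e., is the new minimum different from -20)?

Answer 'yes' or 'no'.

Answer: no

Derivation:
Old min = -20
Change: A[1] 38 -> 12
Changed element was NOT the min; min changes only if 12 < -20.
New min = -20; changed? no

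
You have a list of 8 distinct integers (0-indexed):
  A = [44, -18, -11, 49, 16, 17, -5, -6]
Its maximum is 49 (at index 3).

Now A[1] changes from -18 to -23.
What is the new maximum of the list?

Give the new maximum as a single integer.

Old max = 49 (at index 3)
Change: A[1] -18 -> -23
Changed element was NOT the old max.
  New max = max(old_max, new_val) = max(49, -23) = 49

Answer: 49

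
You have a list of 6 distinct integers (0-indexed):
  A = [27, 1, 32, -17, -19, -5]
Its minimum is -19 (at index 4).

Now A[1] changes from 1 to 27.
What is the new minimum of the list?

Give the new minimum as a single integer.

Answer: -19

Derivation:
Old min = -19 (at index 4)
Change: A[1] 1 -> 27
Changed element was NOT the old min.
  New min = min(old_min, new_val) = min(-19, 27) = -19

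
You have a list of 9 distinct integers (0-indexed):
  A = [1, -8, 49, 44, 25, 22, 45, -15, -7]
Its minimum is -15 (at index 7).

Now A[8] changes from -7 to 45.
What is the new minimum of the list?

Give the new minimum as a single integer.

Answer: -15

Derivation:
Old min = -15 (at index 7)
Change: A[8] -7 -> 45
Changed element was NOT the old min.
  New min = min(old_min, new_val) = min(-15, 45) = -15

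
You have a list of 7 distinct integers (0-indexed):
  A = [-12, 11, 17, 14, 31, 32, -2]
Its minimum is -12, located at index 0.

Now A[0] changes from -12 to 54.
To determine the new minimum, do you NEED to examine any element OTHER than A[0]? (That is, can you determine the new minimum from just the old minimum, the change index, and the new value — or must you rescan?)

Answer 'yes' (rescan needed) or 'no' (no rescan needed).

Old min = -12 at index 0
Change at index 0: -12 -> 54
Index 0 WAS the min and new value 54 > old min -12. Must rescan other elements to find the new min.
Needs rescan: yes

Answer: yes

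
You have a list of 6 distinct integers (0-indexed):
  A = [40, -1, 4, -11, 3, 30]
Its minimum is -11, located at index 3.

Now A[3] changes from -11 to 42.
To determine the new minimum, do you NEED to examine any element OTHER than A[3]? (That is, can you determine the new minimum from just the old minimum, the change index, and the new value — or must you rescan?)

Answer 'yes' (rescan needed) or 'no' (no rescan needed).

Answer: yes

Derivation:
Old min = -11 at index 3
Change at index 3: -11 -> 42
Index 3 WAS the min and new value 42 > old min -11. Must rescan other elements to find the new min.
Needs rescan: yes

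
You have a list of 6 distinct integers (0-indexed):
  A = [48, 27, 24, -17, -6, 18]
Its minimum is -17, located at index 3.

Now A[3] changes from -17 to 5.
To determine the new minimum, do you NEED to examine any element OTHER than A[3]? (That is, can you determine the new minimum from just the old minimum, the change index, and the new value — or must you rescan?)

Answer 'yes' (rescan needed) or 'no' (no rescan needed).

Old min = -17 at index 3
Change at index 3: -17 -> 5
Index 3 WAS the min and new value 5 > old min -17. Must rescan other elements to find the new min.
Needs rescan: yes

Answer: yes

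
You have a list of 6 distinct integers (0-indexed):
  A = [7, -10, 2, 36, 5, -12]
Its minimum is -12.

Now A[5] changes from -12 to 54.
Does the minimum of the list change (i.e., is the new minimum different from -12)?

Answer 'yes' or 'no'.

Old min = -12
Change: A[5] -12 -> 54
Changed element was the min; new min must be rechecked.
New min = -10; changed? yes

Answer: yes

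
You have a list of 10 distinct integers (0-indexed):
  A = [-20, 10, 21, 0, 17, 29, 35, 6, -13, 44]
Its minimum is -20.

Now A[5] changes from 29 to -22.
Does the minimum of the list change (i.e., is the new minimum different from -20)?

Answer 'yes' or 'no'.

Answer: yes

Derivation:
Old min = -20
Change: A[5] 29 -> -22
Changed element was NOT the min; min changes only if -22 < -20.
New min = -22; changed? yes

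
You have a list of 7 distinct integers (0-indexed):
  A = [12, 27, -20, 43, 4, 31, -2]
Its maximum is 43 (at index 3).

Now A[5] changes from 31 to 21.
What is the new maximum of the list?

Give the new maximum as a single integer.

Answer: 43

Derivation:
Old max = 43 (at index 3)
Change: A[5] 31 -> 21
Changed element was NOT the old max.
  New max = max(old_max, new_val) = max(43, 21) = 43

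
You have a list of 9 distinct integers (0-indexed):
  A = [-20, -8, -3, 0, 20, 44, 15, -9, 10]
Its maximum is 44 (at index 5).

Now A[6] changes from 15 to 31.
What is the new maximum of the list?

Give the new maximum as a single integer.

Answer: 44

Derivation:
Old max = 44 (at index 5)
Change: A[6] 15 -> 31
Changed element was NOT the old max.
  New max = max(old_max, new_val) = max(44, 31) = 44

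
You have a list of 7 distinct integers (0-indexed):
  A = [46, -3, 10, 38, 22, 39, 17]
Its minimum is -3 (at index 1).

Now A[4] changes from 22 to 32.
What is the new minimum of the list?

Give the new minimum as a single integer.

Old min = -3 (at index 1)
Change: A[4] 22 -> 32
Changed element was NOT the old min.
  New min = min(old_min, new_val) = min(-3, 32) = -3

Answer: -3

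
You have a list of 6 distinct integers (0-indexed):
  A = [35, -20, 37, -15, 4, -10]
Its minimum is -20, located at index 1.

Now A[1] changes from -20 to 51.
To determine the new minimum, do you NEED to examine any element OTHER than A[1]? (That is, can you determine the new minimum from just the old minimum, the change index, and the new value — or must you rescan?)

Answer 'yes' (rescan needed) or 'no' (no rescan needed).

Answer: yes

Derivation:
Old min = -20 at index 1
Change at index 1: -20 -> 51
Index 1 WAS the min and new value 51 > old min -20. Must rescan other elements to find the new min.
Needs rescan: yes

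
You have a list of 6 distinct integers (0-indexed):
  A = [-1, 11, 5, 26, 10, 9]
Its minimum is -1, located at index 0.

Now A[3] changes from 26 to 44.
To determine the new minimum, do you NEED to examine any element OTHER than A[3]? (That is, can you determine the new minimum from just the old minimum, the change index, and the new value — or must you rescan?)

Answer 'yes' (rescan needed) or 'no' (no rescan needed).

Old min = -1 at index 0
Change at index 3: 26 -> 44
Index 3 was NOT the min. New min = min(-1, 44). No rescan of other elements needed.
Needs rescan: no

Answer: no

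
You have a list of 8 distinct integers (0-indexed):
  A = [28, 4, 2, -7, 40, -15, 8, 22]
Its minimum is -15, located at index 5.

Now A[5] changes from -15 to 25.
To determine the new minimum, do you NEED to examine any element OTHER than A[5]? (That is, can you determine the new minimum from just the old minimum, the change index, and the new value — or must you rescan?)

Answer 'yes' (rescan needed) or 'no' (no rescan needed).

Answer: yes

Derivation:
Old min = -15 at index 5
Change at index 5: -15 -> 25
Index 5 WAS the min and new value 25 > old min -15. Must rescan other elements to find the new min.
Needs rescan: yes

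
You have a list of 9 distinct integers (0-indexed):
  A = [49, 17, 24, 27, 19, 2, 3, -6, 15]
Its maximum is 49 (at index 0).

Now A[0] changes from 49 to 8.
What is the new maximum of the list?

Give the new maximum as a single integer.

Answer: 27

Derivation:
Old max = 49 (at index 0)
Change: A[0] 49 -> 8
Changed element WAS the max -> may need rescan.
  Max of remaining elements: 27
  New max = max(8, 27) = 27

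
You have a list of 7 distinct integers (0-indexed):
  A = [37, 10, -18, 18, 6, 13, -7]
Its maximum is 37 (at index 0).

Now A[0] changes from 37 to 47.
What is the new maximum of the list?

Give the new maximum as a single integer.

Old max = 37 (at index 0)
Change: A[0] 37 -> 47
Changed element WAS the max -> may need rescan.
  Max of remaining elements: 18
  New max = max(47, 18) = 47

Answer: 47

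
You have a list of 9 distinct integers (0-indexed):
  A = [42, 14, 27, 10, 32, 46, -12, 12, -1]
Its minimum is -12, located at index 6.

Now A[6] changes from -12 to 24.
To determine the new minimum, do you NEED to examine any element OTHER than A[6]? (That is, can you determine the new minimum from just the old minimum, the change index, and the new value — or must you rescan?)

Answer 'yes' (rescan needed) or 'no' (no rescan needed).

Answer: yes

Derivation:
Old min = -12 at index 6
Change at index 6: -12 -> 24
Index 6 WAS the min and new value 24 > old min -12. Must rescan other elements to find the new min.
Needs rescan: yes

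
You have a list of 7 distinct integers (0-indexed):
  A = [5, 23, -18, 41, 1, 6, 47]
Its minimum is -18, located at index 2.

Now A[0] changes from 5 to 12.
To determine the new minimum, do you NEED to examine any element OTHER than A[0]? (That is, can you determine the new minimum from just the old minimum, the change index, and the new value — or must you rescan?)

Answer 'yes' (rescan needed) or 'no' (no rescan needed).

Old min = -18 at index 2
Change at index 0: 5 -> 12
Index 0 was NOT the min. New min = min(-18, 12). No rescan of other elements needed.
Needs rescan: no

Answer: no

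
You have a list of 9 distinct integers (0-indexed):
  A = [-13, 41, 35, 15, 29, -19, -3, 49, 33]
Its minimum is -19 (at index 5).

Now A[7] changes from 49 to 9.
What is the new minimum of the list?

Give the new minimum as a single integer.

Answer: -19

Derivation:
Old min = -19 (at index 5)
Change: A[7] 49 -> 9
Changed element was NOT the old min.
  New min = min(old_min, new_val) = min(-19, 9) = -19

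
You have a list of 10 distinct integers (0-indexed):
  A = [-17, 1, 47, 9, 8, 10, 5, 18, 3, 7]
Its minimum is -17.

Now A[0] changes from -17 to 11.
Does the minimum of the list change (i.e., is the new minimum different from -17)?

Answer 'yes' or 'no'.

Answer: yes

Derivation:
Old min = -17
Change: A[0] -17 -> 11
Changed element was the min; new min must be rechecked.
New min = 1; changed? yes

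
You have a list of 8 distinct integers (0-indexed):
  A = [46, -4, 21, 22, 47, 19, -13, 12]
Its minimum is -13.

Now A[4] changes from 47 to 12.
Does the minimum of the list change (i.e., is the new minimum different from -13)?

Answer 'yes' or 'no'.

Old min = -13
Change: A[4] 47 -> 12
Changed element was NOT the min; min changes only if 12 < -13.
New min = -13; changed? no

Answer: no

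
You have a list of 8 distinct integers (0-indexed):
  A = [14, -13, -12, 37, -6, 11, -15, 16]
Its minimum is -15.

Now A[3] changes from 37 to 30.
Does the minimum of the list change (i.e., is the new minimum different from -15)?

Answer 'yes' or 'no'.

Answer: no

Derivation:
Old min = -15
Change: A[3] 37 -> 30
Changed element was NOT the min; min changes only if 30 < -15.
New min = -15; changed? no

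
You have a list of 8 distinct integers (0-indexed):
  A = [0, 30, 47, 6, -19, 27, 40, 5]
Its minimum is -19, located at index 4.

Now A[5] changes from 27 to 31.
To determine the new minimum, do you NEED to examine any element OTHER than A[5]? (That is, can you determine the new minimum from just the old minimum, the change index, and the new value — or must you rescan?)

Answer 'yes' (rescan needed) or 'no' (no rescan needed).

Old min = -19 at index 4
Change at index 5: 27 -> 31
Index 5 was NOT the min. New min = min(-19, 31). No rescan of other elements needed.
Needs rescan: no

Answer: no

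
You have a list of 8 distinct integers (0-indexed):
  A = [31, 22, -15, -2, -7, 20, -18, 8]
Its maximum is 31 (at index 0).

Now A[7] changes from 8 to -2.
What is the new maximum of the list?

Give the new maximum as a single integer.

Answer: 31

Derivation:
Old max = 31 (at index 0)
Change: A[7] 8 -> -2
Changed element was NOT the old max.
  New max = max(old_max, new_val) = max(31, -2) = 31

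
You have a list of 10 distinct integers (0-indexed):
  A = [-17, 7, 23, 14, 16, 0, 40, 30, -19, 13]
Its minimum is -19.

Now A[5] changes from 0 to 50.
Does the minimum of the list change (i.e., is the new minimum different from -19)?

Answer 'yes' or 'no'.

Old min = -19
Change: A[5] 0 -> 50
Changed element was NOT the min; min changes only if 50 < -19.
New min = -19; changed? no

Answer: no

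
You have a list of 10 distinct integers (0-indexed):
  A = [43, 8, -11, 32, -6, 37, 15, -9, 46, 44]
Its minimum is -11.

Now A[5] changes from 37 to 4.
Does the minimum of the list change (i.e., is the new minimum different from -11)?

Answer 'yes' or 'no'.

Old min = -11
Change: A[5] 37 -> 4
Changed element was NOT the min; min changes only if 4 < -11.
New min = -11; changed? no

Answer: no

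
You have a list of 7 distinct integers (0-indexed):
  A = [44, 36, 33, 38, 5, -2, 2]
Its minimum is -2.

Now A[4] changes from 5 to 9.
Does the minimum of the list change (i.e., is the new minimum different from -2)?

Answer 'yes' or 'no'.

Answer: no

Derivation:
Old min = -2
Change: A[4] 5 -> 9
Changed element was NOT the min; min changes only if 9 < -2.
New min = -2; changed? no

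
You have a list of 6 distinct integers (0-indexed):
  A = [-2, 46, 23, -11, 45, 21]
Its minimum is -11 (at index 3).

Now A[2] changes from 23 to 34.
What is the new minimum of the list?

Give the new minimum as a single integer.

Answer: -11

Derivation:
Old min = -11 (at index 3)
Change: A[2] 23 -> 34
Changed element was NOT the old min.
  New min = min(old_min, new_val) = min(-11, 34) = -11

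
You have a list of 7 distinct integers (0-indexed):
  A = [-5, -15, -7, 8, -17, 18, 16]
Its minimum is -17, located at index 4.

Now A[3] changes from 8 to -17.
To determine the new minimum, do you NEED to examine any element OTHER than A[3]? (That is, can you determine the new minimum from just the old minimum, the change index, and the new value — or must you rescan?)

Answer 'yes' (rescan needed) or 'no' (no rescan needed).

Old min = -17 at index 4
Change at index 3: 8 -> -17
Index 3 was NOT the min. New min = min(-17, -17). No rescan of other elements needed.
Needs rescan: no

Answer: no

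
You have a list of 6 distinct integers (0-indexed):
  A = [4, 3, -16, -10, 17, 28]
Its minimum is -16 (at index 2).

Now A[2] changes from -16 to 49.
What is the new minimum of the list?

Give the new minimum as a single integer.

Answer: -10

Derivation:
Old min = -16 (at index 2)
Change: A[2] -16 -> 49
Changed element WAS the min. Need to check: is 49 still <= all others?
  Min of remaining elements: -10
  New min = min(49, -10) = -10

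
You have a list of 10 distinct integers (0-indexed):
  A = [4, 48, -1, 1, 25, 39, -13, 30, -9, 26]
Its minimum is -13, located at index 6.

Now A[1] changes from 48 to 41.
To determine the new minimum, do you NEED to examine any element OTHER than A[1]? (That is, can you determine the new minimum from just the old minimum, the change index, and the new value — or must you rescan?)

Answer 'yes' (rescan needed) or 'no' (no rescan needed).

Answer: no

Derivation:
Old min = -13 at index 6
Change at index 1: 48 -> 41
Index 1 was NOT the min. New min = min(-13, 41). No rescan of other elements needed.
Needs rescan: no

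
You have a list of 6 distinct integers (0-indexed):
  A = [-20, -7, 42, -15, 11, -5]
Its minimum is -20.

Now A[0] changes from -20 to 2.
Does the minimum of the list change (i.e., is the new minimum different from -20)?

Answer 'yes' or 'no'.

Answer: yes

Derivation:
Old min = -20
Change: A[0] -20 -> 2
Changed element was the min; new min must be rechecked.
New min = -15; changed? yes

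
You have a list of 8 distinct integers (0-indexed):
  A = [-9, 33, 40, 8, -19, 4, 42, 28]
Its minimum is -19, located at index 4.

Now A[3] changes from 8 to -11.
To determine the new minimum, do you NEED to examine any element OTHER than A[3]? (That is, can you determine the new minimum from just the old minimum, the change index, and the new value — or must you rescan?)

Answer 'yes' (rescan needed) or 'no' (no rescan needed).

Old min = -19 at index 4
Change at index 3: 8 -> -11
Index 3 was NOT the min. New min = min(-19, -11). No rescan of other elements needed.
Needs rescan: no

Answer: no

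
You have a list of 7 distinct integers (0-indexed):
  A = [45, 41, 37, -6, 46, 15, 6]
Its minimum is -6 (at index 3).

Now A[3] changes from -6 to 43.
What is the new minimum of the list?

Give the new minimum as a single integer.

Old min = -6 (at index 3)
Change: A[3] -6 -> 43
Changed element WAS the min. Need to check: is 43 still <= all others?
  Min of remaining elements: 6
  New min = min(43, 6) = 6

Answer: 6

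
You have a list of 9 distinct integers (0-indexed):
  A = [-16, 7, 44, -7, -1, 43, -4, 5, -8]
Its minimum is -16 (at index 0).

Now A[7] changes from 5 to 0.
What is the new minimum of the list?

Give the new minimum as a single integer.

Old min = -16 (at index 0)
Change: A[7] 5 -> 0
Changed element was NOT the old min.
  New min = min(old_min, new_val) = min(-16, 0) = -16

Answer: -16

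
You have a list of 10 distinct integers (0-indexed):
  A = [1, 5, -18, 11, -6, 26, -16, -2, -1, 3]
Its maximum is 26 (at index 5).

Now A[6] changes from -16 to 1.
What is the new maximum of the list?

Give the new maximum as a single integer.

Old max = 26 (at index 5)
Change: A[6] -16 -> 1
Changed element was NOT the old max.
  New max = max(old_max, new_val) = max(26, 1) = 26

Answer: 26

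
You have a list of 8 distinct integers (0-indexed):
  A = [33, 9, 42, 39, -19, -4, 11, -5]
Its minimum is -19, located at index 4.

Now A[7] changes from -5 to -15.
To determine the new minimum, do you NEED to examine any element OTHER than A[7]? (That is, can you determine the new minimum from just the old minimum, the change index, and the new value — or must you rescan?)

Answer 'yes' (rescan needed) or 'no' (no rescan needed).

Answer: no

Derivation:
Old min = -19 at index 4
Change at index 7: -5 -> -15
Index 7 was NOT the min. New min = min(-19, -15). No rescan of other elements needed.
Needs rescan: no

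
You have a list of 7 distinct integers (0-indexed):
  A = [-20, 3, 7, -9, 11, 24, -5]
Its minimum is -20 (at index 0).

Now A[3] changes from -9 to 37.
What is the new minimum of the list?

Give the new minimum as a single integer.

Answer: -20

Derivation:
Old min = -20 (at index 0)
Change: A[3] -9 -> 37
Changed element was NOT the old min.
  New min = min(old_min, new_val) = min(-20, 37) = -20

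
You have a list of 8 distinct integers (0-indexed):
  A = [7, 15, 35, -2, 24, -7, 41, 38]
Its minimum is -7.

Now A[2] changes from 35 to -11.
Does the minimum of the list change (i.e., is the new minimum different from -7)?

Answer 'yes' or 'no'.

Old min = -7
Change: A[2] 35 -> -11
Changed element was NOT the min; min changes only if -11 < -7.
New min = -11; changed? yes

Answer: yes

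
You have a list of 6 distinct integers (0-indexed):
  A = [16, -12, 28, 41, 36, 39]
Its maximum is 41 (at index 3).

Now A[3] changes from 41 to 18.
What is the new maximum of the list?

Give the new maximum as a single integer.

Old max = 41 (at index 3)
Change: A[3] 41 -> 18
Changed element WAS the max -> may need rescan.
  Max of remaining elements: 39
  New max = max(18, 39) = 39

Answer: 39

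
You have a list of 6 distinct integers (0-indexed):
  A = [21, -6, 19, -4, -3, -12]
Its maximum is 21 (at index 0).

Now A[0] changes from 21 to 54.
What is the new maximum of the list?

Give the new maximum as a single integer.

Answer: 54

Derivation:
Old max = 21 (at index 0)
Change: A[0] 21 -> 54
Changed element WAS the max -> may need rescan.
  Max of remaining elements: 19
  New max = max(54, 19) = 54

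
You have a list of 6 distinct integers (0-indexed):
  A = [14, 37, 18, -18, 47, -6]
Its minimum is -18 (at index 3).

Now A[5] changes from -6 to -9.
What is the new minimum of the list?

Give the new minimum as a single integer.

Old min = -18 (at index 3)
Change: A[5] -6 -> -9
Changed element was NOT the old min.
  New min = min(old_min, new_val) = min(-18, -9) = -18

Answer: -18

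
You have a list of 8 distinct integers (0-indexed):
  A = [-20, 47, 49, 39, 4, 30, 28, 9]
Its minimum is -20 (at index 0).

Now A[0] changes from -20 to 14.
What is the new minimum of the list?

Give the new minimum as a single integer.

Answer: 4

Derivation:
Old min = -20 (at index 0)
Change: A[0] -20 -> 14
Changed element WAS the min. Need to check: is 14 still <= all others?
  Min of remaining elements: 4
  New min = min(14, 4) = 4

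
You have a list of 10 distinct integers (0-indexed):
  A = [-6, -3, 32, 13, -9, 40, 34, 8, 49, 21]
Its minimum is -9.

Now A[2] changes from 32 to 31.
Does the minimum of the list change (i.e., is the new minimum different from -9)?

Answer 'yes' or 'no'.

Answer: no

Derivation:
Old min = -9
Change: A[2] 32 -> 31
Changed element was NOT the min; min changes only if 31 < -9.
New min = -9; changed? no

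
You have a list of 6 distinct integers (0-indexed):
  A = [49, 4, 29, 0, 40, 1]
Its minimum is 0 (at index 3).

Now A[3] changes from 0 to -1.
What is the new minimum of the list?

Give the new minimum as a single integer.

Answer: -1

Derivation:
Old min = 0 (at index 3)
Change: A[3] 0 -> -1
Changed element WAS the min. Need to check: is -1 still <= all others?
  Min of remaining elements: 1
  New min = min(-1, 1) = -1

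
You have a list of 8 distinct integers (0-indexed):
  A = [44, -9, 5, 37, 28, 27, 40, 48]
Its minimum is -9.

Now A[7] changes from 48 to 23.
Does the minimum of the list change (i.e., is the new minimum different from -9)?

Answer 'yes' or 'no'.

Old min = -9
Change: A[7] 48 -> 23
Changed element was NOT the min; min changes only if 23 < -9.
New min = -9; changed? no

Answer: no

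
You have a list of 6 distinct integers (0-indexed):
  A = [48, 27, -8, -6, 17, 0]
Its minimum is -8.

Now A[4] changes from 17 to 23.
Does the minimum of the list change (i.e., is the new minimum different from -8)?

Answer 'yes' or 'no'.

Old min = -8
Change: A[4] 17 -> 23
Changed element was NOT the min; min changes only if 23 < -8.
New min = -8; changed? no

Answer: no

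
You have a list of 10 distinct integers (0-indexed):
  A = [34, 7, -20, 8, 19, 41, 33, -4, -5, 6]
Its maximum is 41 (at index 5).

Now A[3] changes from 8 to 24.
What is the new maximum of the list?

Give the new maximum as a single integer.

Answer: 41

Derivation:
Old max = 41 (at index 5)
Change: A[3] 8 -> 24
Changed element was NOT the old max.
  New max = max(old_max, new_val) = max(41, 24) = 41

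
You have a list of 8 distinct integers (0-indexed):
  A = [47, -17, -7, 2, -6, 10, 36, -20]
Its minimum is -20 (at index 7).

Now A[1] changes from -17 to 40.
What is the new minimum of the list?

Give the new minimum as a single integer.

Answer: -20

Derivation:
Old min = -20 (at index 7)
Change: A[1] -17 -> 40
Changed element was NOT the old min.
  New min = min(old_min, new_val) = min(-20, 40) = -20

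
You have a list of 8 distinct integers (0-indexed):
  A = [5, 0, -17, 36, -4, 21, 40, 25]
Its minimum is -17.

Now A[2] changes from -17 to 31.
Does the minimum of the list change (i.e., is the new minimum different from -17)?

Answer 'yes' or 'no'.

Old min = -17
Change: A[2] -17 -> 31
Changed element was the min; new min must be rechecked.
New min = -4; changed? yes

Answer: yes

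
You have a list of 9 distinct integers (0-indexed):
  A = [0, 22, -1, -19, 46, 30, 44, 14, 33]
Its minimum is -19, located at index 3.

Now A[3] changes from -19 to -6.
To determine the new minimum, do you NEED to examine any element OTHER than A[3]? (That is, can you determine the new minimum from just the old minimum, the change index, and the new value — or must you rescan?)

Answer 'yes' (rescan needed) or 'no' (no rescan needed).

Answer: yes

Derivation:
Old min = -19 at index 3
Change at index 3: -19 -> -6
Index 3 WAS the min and new value -6 > old min -19. Must rescan other elements to find the new min.
Needs rescan: yes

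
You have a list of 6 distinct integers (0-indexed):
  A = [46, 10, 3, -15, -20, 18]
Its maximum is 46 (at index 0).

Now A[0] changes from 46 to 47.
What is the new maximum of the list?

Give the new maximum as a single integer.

Answer: 47

Derivation:
Old max = 46 (at index 0)
Change: A[0] 46 -> 47
Changed element WAS the max -> may need rescan.
  Max of remaining elements: 18
  New max = max(47, 18) = 47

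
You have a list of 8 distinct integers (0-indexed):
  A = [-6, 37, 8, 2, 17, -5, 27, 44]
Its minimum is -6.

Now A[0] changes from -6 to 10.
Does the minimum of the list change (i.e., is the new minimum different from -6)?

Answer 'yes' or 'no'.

Answer: yes

Derivation:
Old min = -6
Change: A[0] -6 -> 10
Changed element was the min; new min must be rechecked.
New min = -5; changed? yes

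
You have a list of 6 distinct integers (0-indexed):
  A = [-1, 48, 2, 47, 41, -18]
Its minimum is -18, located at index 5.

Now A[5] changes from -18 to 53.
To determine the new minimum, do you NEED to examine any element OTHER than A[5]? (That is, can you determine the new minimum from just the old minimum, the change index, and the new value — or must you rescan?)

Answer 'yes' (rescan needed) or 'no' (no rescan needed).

Answer: yes

Derivation:
Old min = -18 at index 5
Change at index 5: -18 -> 53
Index 5 WAS the min and new value 53 > old min -18. Must rescan other elements to find the new min.
Needs rescan: yes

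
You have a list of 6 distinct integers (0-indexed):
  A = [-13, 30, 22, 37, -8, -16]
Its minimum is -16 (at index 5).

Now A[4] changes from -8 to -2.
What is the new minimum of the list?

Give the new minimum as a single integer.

Answer: -16

Derivation:
Old min = -16 (at index 5)
Change: A[4] -8 -> -2
Changed element was NOT the old min.
  New min = min(old_min, new_val) = min(-16, -2) = -16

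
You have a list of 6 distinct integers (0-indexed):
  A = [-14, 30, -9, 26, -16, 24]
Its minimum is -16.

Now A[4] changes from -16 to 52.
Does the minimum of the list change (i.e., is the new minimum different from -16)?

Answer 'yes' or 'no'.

Answer: yes

Derivation:
Old min = -16
Change: A[4] -16 -> 52
Changed element was the min; new min must be rechecked.
New min = -14; changed? yes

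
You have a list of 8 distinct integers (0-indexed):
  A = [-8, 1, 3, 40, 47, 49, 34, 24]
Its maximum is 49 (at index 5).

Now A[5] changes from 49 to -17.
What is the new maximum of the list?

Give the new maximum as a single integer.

Old max = 49 (at index 5)
Change: A[5] 49 -> -17
Changed element WAS the max -> may need rescan.
  Max of remaining elements: 47
  New max = max(-17, 47) = 47

Answer: 47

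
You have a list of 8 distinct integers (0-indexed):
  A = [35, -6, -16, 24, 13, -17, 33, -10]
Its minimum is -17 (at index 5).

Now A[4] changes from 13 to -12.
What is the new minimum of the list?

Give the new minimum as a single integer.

Answer: -17

Derivation:
Old min = -17 (at index 5)
Change: A[4] 13 -> -12
Changed element was NOT the old min.
  New min = min(old_min, new_val) = min(-17, -12) = -17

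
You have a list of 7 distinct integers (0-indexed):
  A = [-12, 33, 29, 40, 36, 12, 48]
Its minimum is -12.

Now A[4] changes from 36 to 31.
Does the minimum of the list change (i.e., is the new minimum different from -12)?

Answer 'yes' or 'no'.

Answer: no

Derivation:
Old min = -12
Change: A[4] 36 -> 31
Changed element was NOT the min; min changes only if 31 < -12.
New min = -12; changed? no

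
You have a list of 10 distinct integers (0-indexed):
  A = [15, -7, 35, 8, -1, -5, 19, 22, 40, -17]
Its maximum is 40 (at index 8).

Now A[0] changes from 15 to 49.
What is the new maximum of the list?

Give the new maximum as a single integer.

Answer: 49

Derivation:
Old max = 40 (at index 8)
Change: A[0] 15 -> 49
Changed element was NOT the old max.
  New max = max(old_max, new_val) = max(40, 49) = 49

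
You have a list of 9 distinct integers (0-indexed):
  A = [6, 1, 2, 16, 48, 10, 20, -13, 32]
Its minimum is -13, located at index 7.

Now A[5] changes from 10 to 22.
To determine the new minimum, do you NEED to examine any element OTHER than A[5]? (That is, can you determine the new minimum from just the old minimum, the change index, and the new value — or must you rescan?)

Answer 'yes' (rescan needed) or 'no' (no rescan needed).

Old min = -13 at index 7
Change at index 5: 10 -> 22
Index 5 was NOT the min. New min = min(-13, 22). No rescan of other elements needed.
Needs rescan: no

Answer: no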